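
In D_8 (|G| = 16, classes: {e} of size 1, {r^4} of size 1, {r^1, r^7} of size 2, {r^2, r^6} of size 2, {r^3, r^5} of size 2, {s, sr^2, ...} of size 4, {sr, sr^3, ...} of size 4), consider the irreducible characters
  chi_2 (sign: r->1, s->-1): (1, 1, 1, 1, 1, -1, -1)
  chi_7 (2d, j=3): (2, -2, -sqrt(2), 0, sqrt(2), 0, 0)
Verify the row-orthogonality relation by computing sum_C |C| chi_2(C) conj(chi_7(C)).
Sum = 0; so <chi_2, chi_7> = 0 (distinct irreducibles are orthogonal).

Solution. Compute term by term over conjugacy classes (|C| * chi_2(C) * conj(chi_7(C))):
  1*(1)*conj(2) + 1*(1)*conj(-2) + 2*(1)*conj(-sqrt(2)) + 2*(1)*conj(0) + 2*(1)*conj(sqrt(2)) + 4*(-1)*conj(0) + 4*(-1)*conj(0)
  = (2) + (-2) + (-2*sqrt(2)) + (0) + (2*sqrt(2)) + (0) + (0)
  = 0.
Dividing by |G| = 16 gives 0/16 = 0, matching the row-orthogonality relation <chi_2, chi_7> = [chi_2 = chi_7].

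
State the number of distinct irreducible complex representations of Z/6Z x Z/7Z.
42

Argument: The number of irreducible complex representations of a finite group equals its number of conjugacy classes. Z/6Z x Z/7Z is abelian of order 42, so every element is its own conjugacy class: 42 classes, so Z/6Z x Z/7Z (order 42) has exactly 42 irreducible complex representations.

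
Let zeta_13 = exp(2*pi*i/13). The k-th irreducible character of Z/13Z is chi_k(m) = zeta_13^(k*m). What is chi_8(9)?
chi_8(9) = zeta_13^72 = exp(-12*I*pi/13)

Working: chi_8(9) = zeta_13^(8*9) = zeta_13^72. Since zeta_13^13 = 1, this equals zeta_13^7 = exp(2*pi*i*7/13) = exp(-12*I*pi/13).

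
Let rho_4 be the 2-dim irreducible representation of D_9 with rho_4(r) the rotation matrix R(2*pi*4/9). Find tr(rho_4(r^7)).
chi_{rho_4}(r^7) = 2*cos(2*pi*4*7/9) = 2*cos(56*pi/9)

Reasoning: rho_4(r^7) is rotation by angle 2*pi*4*7/9, whose trace is 2*cos(2*pi*4*7/9) = 2*cos(56*pi/9).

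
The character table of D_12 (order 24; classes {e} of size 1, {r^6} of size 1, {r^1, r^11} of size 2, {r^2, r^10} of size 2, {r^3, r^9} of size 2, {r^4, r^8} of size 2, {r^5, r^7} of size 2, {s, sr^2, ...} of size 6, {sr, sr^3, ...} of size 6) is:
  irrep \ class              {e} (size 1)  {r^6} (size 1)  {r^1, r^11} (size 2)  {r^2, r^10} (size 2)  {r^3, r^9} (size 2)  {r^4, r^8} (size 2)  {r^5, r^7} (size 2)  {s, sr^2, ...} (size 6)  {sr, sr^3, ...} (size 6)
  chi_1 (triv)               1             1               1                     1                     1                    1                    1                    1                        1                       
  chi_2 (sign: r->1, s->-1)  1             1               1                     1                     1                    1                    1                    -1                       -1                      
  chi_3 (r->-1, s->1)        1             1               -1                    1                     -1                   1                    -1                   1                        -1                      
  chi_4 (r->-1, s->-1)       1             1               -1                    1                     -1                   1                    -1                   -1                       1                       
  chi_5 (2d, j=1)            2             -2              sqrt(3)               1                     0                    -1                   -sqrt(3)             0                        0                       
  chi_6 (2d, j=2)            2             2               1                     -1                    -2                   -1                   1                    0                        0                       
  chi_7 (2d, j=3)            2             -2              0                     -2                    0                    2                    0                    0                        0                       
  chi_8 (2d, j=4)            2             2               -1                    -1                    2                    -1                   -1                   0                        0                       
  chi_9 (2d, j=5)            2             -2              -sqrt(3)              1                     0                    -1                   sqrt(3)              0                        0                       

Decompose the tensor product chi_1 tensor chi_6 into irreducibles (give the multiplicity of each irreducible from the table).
chi_1 tensor chi_6 = chi_6 (all other irreducibles have multiplicity 0).

Justification: The character of a tensor product is the pointwise product (chi_1 * chi_6)(C) = chi_1(C) * chi_6(C):
  {e}: (1)*(2), {r^6}: (1)*(2), {r^1, r^11}: (1)*(1), {r^2, r^10}: (1)*(-1), {r^3, r^9}: (1)*(-2), {r^4, r^8}: (1)*(-1), {r^5, r^7}: (1)*(1), {s, sr^2, ...}: (1)*(0), {sr, sr^3, ...}: (1)*(0)
so (chi_1 * chi_6) takes values
  {e} -> 2, {r^6} -> 2, {r^1, r^11} -> 1, {r^2, r^10} -> -1, {r^3, r^9} -> -2, {r^4, r^8} -> -1, {r^5, r^7} -> 1, {s, sr^2, ...} -> 0, {sr, sr^3, ...} -> 0.
Now take the inner product of this character with each irreducible chi from the table, <chi_1*chi_6, chi> = (1/24) sum_C |C| (chi_1*chi_6)(C) conj(chi(C)):
  <chi_1*chi_6, chi_1> = (1/24)[1*(2)*conj(1) + 1*(2)*conj(1) + 2*(1)*conj(1) + 2*(-1)*conj(1) + 2*(-2)*conj(1) + 2*(-1)*conj(1) + 2*(1)*conj(1) + 6*(0)*conj(1) + 6*(0)*conj(1)]
      = (1/24)[(2) + (2) + (2) + (-2) + (-4) + (-2) + (2) + (0) + (0)] = 0/24 = 0
  <chi_1*chi_6, chi_2> = (1/24)[1*(2)*conj(1) + 1*(2)*conj(1) + 2*(1)*conj(1) + 2*(-1)*conj(1) + 2*(-2)*conj(1) + 2*(-1)*conj(1) + 2*(1)*conj(1) + 6*(0)*conj(-1) + 6*(0)*conj(-1)]
      = (1/24)[(2) + (2) + (2) + (-2) + (-4) + (-2) + (2) + (0) + (0)] = 0/24 = 0
  <chi_1*chi_6, chi_3> = (1/24)[1*(2)*conj(1) + 1*(2)*conj(1) + 2*(1)*conj(-1) + 2*(-1)*conj(1) + 2*(-2)*conj(-1) + 2*(-1)*conj(1) + 2*(1)*conj(-1) + 6*(0)*conj(1) + 6*(0)*conj(-1)]
      = (1/24)[(2) + (2) + (-2) + (-2) + (4) + (-2) + (-2) + (0) + (0)] = 0/24 = 0
  <chi_1*chi_6, chi_4> = (1/24)[1*(2)*conj(1) + 1*(2)*conj(1) + 2*(1)*conj(-1) + 2*(-1)*conj(1) + 2*(-2)*conj(-1) + 2*(-1)*conj(1) + 2*(1)*conj(-1) + 6*(0)*conj(-1) + 6*(0)*conj(1)]
      = (1/24)[(2) + (2) + (-2) + (-2) + (4) + (-2) + (-2) + (0) + (0)] = 0/24 = 0
  <chi_1*chi_6, chi_5> = (1/24)[1*(2)*conj(2) + 1*(2)*conj(-2) + 2*(1)*conj(sqrt(3)) + 2*(-1)*conj(1) + 2*(-2)*conj(0) + 2*(-1)*conj(-1) + 2*(1)*conj(-sqrt(3)) + 6*(0)*conj(0) + 6*(0)*conj(0)]
      = (1/24)[(4) + (-4) + (2*sqrt(3)) + (-2) + (0) + (2) + (-2*sqrt(3)) + (0) + (0)] = 0/24 = 0
  <chi_1*chi_6, chi_6> = (1/24)[1*(2)*conj(2) + 1*(2)*conj(2) + 2*(1)*conj(1) + 2*(-1)*conj(-1) + 2*(-2)*conj(-2) + 2*(-1)*conj(-1) + 2*(1)*conj(1) + 6*(0)*conj(0) + 6*(0)*conj(0)]
      = (1/24)[(4) + (4) + (2) + (2) + (8) + (2) + (2) + (0) + (0)] = 24/24 = 1
  <chi_1*chi_6, chi_7> = (1/24)[1*(2)*conj(2) + 1*(2)*conj(-2) + 2*(1)*conj(0) + 2*(-1)*conj(-2) + 2*(-2)*conj(0) + 2*(-1)*conj(2) + 2*(1)*conj(0) + 6*(0)*conj(0) + 6*(0)*conj(0)]
      = (1/24)[(4) + (-4) + (0) + (4) + (0) + (-4) + (0) + (0) + (0)] = 0/24 = 0
  <chi_1*chi_6, chi_8> = (1/24)[1*(2)*conj(2) + 1*(2)*conj(2) + 2*(1)*conj(-1) + 2*(-1)*conj(-1) + 2*(-2)*conj(2) + 2*(-1)*conj(-1) + 2*(1)*conj(-1) + 6*(0)*conj(0) + 6*(0)*conj(0)]
      = (1/24)[(4) + (4) + (-2) + (2) + (-8) + (2) + (-2) + (0) + (0)] = 0/24 = 0
  <chi_1*chi_6, chi_9> = (1/24)[1*(2)*conj(2) + 1*(2)*conj(-2) + 2*(1)*conj(-sqrt(3)) + 2*(-1)*conj(1) + 2*(-2)*conj(0) + 2*(-1)*conj(-1) + 2*(1)*conj(sqrt(3)) + 6*(0)*conj(0) + 6*(0)*conj(0)]
      = (1/24)[(4) + (-4) + (-2*sqrt(3)) + (-2) + (0) + (2) + (2*sqrt(3)) + (0) + (0)] = 0/24 = 0
Hence the multiplicities are chi_6: 1. Dimension check: dim(chi_1)*dim(chi_6) = 1*2 = 2 and sum (mult * dim) = 1*2 = 2.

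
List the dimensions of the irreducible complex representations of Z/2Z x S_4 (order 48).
Dimensions: 1, 1, 1, 1, 2, 2, 3, 3, 3, 3

Reasoning: There are 10 irreducibles (= number of conjugacy classes). Their dimensions d_i satisfy sum d_i^2 = |G| = 48: 1 + 1 + 1 + 1 + 4 + 4 + 9 + 9 + 9 + 9 = 48. (For the product with Z/2Z: each of the 2 1-dim characters of Z/2Z tensors with each irrep of S_4, giving 2 copies of each S_4-dimension.)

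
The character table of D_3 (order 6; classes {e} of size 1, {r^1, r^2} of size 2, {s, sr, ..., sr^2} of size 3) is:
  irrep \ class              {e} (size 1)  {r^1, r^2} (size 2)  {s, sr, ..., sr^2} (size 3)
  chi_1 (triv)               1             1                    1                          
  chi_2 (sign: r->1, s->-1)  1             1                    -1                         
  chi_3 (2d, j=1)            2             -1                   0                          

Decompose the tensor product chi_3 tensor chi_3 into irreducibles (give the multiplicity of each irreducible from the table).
chi_3 tensor chi_3 = chi_1 + chi_2 + chi_3 (all other irreducibles have multiplicity 0).

Reasoning: The character of a tensor product is the pointwise product (chi_3 * chi_3)(C) = chi_3(C) * chi_3(C):
  {e}: (2)*(2), {r^1, r^2}: (-1)*(-1), {s, sr, ..., sr^2}: (0)*(0)
so (chi_3 * chi_3) takes values
  {e} -> 4, {r^1, r^2} -> 1, {s, sr, ..., sr^2} -> 0.
Now take the inner product of this character with each irreducible chi from the table, <chi_3*chi_3, chi> = (1/6) sum_C |C| (chi_3*chi_3)(C) conj(chi(C)):
  <chi_3*chi_3, chi_1> = (1/6)[1*(4)*conj(1) + 2*(1)*conj(1) + 3*(0)*conj(1)]
      = (1/6)[(4) + (2) + (0)] = 6/6 = 1
  <chi_3*chi_3, chi_2> = (1/6)[1*(4)*conj(1) + 2*(1)*conj(1) + 3*(0)*conj(-1)]
      = (1/6)[(4) + (2) + (0)] = 6/6 = 1
  <chi_3*chi_3, chi_3> = (1/6)[1*(4)*conj(2) + 2*(1)*conj(-1) + 3*(0)*conj(0)]
      = (1/6)[(8) + (-2) + (0)] = 6/6 = 1
Hence the multiplicities are chi_1: 1, chi_2: 1, chi_3: 1. Dimension check: dim(chi_3)*dim(chi_3) = 2*2 = 4 and sum (mult * dim) = 1*1 + 1*1 + 1*2 = 4.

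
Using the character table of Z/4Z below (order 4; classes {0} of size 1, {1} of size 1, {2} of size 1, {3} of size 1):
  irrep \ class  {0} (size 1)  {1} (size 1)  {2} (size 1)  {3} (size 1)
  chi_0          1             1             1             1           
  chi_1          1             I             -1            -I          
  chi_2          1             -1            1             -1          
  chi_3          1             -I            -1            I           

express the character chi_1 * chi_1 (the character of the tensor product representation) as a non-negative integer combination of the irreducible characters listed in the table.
chi_1 tensor chi_1 = chi_2 (all other irreducibles have multiplicity 0).

Why: The character of a tensor product is the pointwise product (chi_1 * chi_1)(C) = chi_1(C) * chi_1(C):
  {0}: (1)*(1), {1}: (I)*(I), {2}: (-1)*(-1), {3}: (-I)*(-I)
so (chi_1 * chi_1) takes values
  {0} -> 1, {1} -> -1, {2} -> 1, {3} -> -1.
Now take the inner product of this character with each irreducible chi from the table, <chi_1*chi_1, chi> = (1/4) sum_C |C| (chi_1*chi_1)(C) conj(chi(C)):
  <chi_1*chi_1, chi_0> = (1/4)[1*(1)*conj(1) + 1*(-1)*conj(1) + 1*(1)*conj(1) + 1*(-1)*conj(1)]
      = (1/4)[(1) + (-1) + (1) + (-1)] = 0/4 = 0
  <chi_1*chi_1, chi_1> = (1/4)[1*(1)*conj(1) + 1*(-1)*conj(I) + 1*(1)*conj(-1) + 1*(-1)*conj(-I)]
      = (1/4)[(1) + (I) + (-1) + (-I)] = 0/4 = 0
  <chi_1*chi_1, chi_2> = (1/4)[1*(1)*conj(1) + 1*(-1)*conj(-1) + 1*(1)*conj(1) + 1*(-1)*conj(-1)]
      = (1/4)[(1) + (1) + (1) + (1)] = 4/4 = 1
  <chi_1*chi_1, chi_3> = (1/4)[1*(1)*conj(1) + 1*(-1)*conj(-I) + 1*(1)*conj(-1) + 1*(-1)*conj(I)]
      = (1/4)[(1) + (-I) + (-1) + (I)] = 0/4 = 0
(Exp terms are combined using exp(i*s)*conj(exp(i*t)) = exp(i*(s-t)), and sums of them are collapsed using the identity that for every m > 1 the m distinct m-th roots of unity sum to 0, e.g. 1 + exp(2*I*pi/3) + exp(-2*I*pi/3) = 0.)
Hence the multiplicities are chi_2: 1. Dimension check: dim(chi_1)*dim(chi_1) = 1*1 = 1 and sum (mult * dim) = 1*1 = 1.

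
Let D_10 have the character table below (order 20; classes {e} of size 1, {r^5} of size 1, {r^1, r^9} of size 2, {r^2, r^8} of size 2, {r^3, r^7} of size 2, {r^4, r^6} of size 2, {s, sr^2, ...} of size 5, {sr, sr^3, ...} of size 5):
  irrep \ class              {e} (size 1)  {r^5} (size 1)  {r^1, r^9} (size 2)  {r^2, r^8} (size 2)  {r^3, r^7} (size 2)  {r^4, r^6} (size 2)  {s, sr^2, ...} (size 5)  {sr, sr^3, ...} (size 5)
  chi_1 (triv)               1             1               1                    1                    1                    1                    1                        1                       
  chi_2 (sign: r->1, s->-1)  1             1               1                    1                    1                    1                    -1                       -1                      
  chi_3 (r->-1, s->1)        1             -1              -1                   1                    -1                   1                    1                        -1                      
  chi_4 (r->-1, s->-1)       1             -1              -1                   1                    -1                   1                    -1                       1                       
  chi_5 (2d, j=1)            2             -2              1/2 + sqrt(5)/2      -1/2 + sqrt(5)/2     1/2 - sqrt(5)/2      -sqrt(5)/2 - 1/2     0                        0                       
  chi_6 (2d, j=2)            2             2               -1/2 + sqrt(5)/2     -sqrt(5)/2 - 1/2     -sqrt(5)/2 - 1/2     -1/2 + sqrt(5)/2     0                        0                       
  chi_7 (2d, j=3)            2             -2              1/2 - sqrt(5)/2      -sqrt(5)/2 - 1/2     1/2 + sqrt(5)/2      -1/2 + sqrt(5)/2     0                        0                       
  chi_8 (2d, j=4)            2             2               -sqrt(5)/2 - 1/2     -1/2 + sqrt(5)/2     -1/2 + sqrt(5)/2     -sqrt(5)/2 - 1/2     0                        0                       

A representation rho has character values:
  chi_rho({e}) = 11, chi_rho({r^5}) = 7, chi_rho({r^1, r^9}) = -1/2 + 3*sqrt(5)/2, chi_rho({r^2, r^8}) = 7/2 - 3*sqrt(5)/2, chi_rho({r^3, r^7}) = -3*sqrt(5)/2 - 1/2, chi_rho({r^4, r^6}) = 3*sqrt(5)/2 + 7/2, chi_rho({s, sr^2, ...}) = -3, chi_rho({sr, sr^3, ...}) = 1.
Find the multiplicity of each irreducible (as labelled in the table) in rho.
Multiplicities: chi_1: 1, chi_2: 2, chi_3: 0, chi_4: 2, chi_5: 0, chi_6: 3, chi_7: 0, chi_8: 0.

Working: Use <chi_rho, chi> = (1/|G|) sum_C |C| * chi_rho(C) * conj(chi(C)) with |G| = 20 for each irreducible chi in the table:
  <chi_rho, chi_1> = (1/20)[1*(11)*conj(1) + 1*(7)*conj(1) + 2*(-1/2 + 3*sqrt(5)/2)*conj(1) + 2*(7/2 - 3*sqrt(5)/2)*conj(1) + 2*(-3*sqrt(5)/2 - 1/2)*conj(1) + 2*(3*sqrt(5)/2 + 7/2)*conj(1) + 5*(-3)*conj(1) + 5*(1)*conj(1)]
      = (1/20)[(11) + (7) + (-1 + 3*sqrt(5)) + (7 - 3*sqrt(5)) + (-3*sqrt(5) - 1) + (3*sqrt(5) + 7) + (-15) + (5)] = 20/20 = 1
  <chi_rho, chi_2> = (1/20)[1*(11)*conj(1) + 1*(7)*conj(1) + 2*(-1/2 + 3*sqrt(5)/2)*conj(1) + 2*(7/2 - 3*sqrt(5)/2)*conj(1) + 2*(-3*sqrt(5)/2 - 1/2)*conj(1) + 2*(3*sqrt(5)/2 + 7/2)*conj(1) + 5*(-3)*conj(-1) + 5*(1)*conj(-1)]
      = (1/20)[(11) + (7) + (-1 + 3*sqrt(5)) + (7 - 3*sqrt(5)) + (-3*sqrt(5) - 1) + (3*sqrt(5) + 7) + (15) + (-5)] = 40/20 = 2
  <chi_rho, chi_3> = (1/20)[1*(11)*conj(1) + 1*(7)*conj(-1) + 2*(-1/2 + 3*sqrt(5)/2)*conj(-1) + 2*(7/2 - 3*sqrt(5)/2)*conj(1) + 2*(-3*sqrt(5)/2 - 1/2)*conj(-1) + 2*(3*sqrt(5)/2 + 7/2)*conj(1) + 5*(-3)*conj(1) + 5*(1)*conj(-1)]
      = (1/20)[(11) + (-7) + (1 - 3*sqrt(5)) + (7 - 3*sqrt(5)) + (1 + 3*sqrt(5)) + (3*sqrt(5) + 7) + (-15) + (-5)] = 0/20 = 0
  <chi_rho, chi_4> = (1/20)[1*(11)*conj(1) + 1*(7)*conj(-1) + 2*(-1/2 + 3*sqrt(5)/2)*conj(-1) + 2*(7/2 - 3*sqrt(5)/2)*conj(1) + 2*(-3*sqrt(5)/2 - 1/2)*conj(-1) + 2*(3*sqrt(5)/2 + 7/2)*conj(1) + 5*(-3)*conj(-1) + 5*(1)*conj(1)]
      = (1/20)[(11) + (-7) + (1 - 3*sqrt(5)) + (7 - 3*sqrt(5)) + (1 + 3*sqrt(5)) + (3*sqrt(5) + 7) + (15) + (5)] = 40/20 = 2
  <chi_rho, chi_5> = (1/20)[1*(11)*conj(2) + 1*(7)*conj(-2) + 2*(-1/2 + 3*sqrt(5)/2)*conj(1/2 + sqrt(5)/2) + 2*(7/2 - 3*sqrt(5)/2)*conj(-1/2 + sqrt(5)/2) + 2*(-3*sqrt(5)/2 - 1/2)*conj(1/2 - sqrt(5)/2) + 2*(3*sqrt(5)/2 + 7/2)*conj(-sqrt(5)/2 - 1/2) + 5*(-3)*conj(0) + 5*(1)*conj(0)]
      = (1/20)[(22) + (-14) + (sqrt(5) + 7) + (-11 + 5*sqrt(5)) + (7 - sqrt(5)) + (-5*sqrt(5) - 11) + (0) + (0)] = 0/20 = 0
  <chi_rho, chi_6> = (1/20)[1*(11)*conj(2) + 1*(7)*conj(2) + 2*(-1/2 + 3*sqrt(5)/2)*conj(-1/2 + sqrt(5)/2) + 2*(7/2 - 3*sqrt(5)/2)*conj(-sqrt(5)/2 - 1/2) + 2*(-3*sqrt(5)/2 - 1/2)*conj(-sqrt(5)/2 - 1/2) + 2*(3*sqrt(5)/2 + 7/2)*conj(-1/2 + sqrt(5)/2) + 5*(-3)*conj(0) + 5*(1)*conj(0)]
      = (1/20)[(22) + (14) + (8 - 2*sqrt(5)) + (4 - 2*sqrt(5)) + (2*sqrt(5) + 8) + (4 + 2*sqrt(5)) + (0) + (0)] = 60/20 = 3
  <chi_rho, chi_7> = (1/20)[1*(11)*conj(2) + 1*(7)*conj(-2) + 2*(-1/2 + 3*sqrt(5)/2)*conj(1/2 - sqrt(5)/2) + 2*(7/2 - 3*sqrt(5)/2)*conj(-sqrt(5)/2 - 1/2) + 2*(-3*sqrt(5)/2 - 1/2)*conj(1/2 + sqrt(5)/2) + 2*(3*sqrt(5)/2 + 7/2)*conj(-1/2 + sqrt(5)/2) + 5*(-3)*conj(0) + 5*(1)*conj(0)]
      = (1/20)[(22) + (-14) + (-8 + 2*sqrt(5)) + (4 - 2*sqrt(5)) + (-8 - 2*sqrt(5)) + (4 + 2*sqrt(5)) + (0) + (0)] = 0/20 = 0
  <chi_rho, chi_8> = (1/20)[1*(11)*conj(2) + 1*(7)*conj(2) + 2*(-1/2 + 3*sqrt(5)/2)*conj(-sqrt(5)/2 - 1/2) + 2*(7/2 - 3*sqrt(5)/2)*conj(-1/2 + sqrt(5)/2) + 2*(-3*sqrt(5)/2 - 1/2)*conj(-1/2 + sqrt(5)/2) + 2*(3*sqrt(5)/2 + 7/2)*conj(-sqrt(5)/2 - 1/2) + 5*(-3)*conj(0) + 5*(1)*conj(0)]
      = (1/20)[(22) + (14) + (-7 - sqrt(5)) + (-11 + 5*sqrt(5)) + (-7 + sqrt(5)) + (-5*sqrt(5) - 11) + (0) + (0)] = 0/20 = 0
Dimension check: dim(rho) = sum (mult * dim) = 1*1 + 2*1 + 0*1 + 2*1 + 0*2 + 3*2 + 0*2 + 0*2 = 11 = chi_rho(e) = 11.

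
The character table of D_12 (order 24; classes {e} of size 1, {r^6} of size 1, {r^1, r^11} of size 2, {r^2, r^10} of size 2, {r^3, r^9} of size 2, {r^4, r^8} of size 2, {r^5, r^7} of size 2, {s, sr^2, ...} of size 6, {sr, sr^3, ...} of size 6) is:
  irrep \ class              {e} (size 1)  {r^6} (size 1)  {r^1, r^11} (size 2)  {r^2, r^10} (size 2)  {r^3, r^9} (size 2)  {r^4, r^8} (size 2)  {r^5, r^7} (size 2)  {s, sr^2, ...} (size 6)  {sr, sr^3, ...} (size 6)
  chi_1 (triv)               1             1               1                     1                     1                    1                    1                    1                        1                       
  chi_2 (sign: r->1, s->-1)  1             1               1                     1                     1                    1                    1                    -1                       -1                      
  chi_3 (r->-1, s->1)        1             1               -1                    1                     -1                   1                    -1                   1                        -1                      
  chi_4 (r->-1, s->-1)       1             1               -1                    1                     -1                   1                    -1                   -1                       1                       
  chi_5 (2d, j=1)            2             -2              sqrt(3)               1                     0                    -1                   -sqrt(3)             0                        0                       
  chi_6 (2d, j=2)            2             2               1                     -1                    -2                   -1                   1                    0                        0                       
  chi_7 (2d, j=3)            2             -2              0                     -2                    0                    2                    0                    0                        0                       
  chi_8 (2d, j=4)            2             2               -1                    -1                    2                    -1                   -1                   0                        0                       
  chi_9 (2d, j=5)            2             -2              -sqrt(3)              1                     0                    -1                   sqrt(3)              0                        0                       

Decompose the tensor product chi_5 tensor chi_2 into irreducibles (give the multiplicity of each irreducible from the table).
chi_5 tensor chi_2 = chi_5 (all other irreducibles have multiplicity 0).

Working: The character of a tensor product is the pointwise product (chi_5 * chi_2)(C) = chi_5(C) * chi_2(C):
  {e}: (2)*(1), {r^6}: (-2)*(1), {r^1, r^11}: (sqrt(3))*(1), {r^2, r^10}: (1)*(1), {r^3, r^9}: (0)*(1), {r^4, r^8}: (-1)*(1), {r^5, r^7}: (-sqrt(3))*(1), {s, sr^2, ...}: (0)*(-1), {sr, sr^3, ...}: (0)*(-1)
so (chi_5 * chi_2) takes values
  {e} -> 2, {r^6} -> -2, {r^1, r^11} -> sqrt(3), {r^2, r^10} -> 1, {r^3, r^9} -> 0, {r^4, r^8} -> -1, {r^5, r^7} -> -sqrt(3), {s, sr^2, ...} -> 0, {sr, sr^3, ...} -> 0.
Now take the inner product of this character with each irreducible chi from the table, <chi_5*chi_2, chi> = (1/24) sum_C |C| (chi_5*chi_2)(C) conj(chi(C)):
  <chi_5*chi_2, chi_1> = (1/24)[1*(2)*conj(1) + 1*(-2)*conj(1) + 2*(sqrt(3))*conj(1) + 2*(1)*conj(1) + 2*(0)*conj(1) + 2*(-1)*conj(1) + 2*(-sqrt(3))*conj(1) + 6*(0)*conj(1) + 6*(0)*conj(1)]
      = (1/24)[(2) + (-2) + (2*sqrt(3)) + (2) + (0) + (-2) + (-2*sqrt(3)) + (0) + (0)] = 0/24 = 0
  <chi_5*chi_2, chi_2> = (1/24)[1*(2)*conj(1) + 1*(-2)*conj(1) + 2*(sqrt(3))*conj(1) + 2*(1)*conj(1) + 2*(0)*conj(1) + 2*(-1)*conj(1) + 2*(-sqrt(3))*conj(1) + 6*(0)*conj(-1) + 6*(0)*conj(-1)]
      = (1/24)[(2) + (-2) + (2*sqrt(3)) + (2) + (0) + (-2) + (-2*sqrt(3)) + (0) + (0)] = 0/24 = 0
  <chi_5*chi_2, chi_3> = (1/24)[1*(2)*conj(1) + 1*(-2)*conj(1) + 2*(sqrt(3))*conj(-1) + 2*(1)*conj(1) + 2*(0)*conj(-1) + 2*(-1)*conj(1) + 2*(-sqrt(3))*conj(-1) + 6*(0)*conj(1) + 6*(0)*conj(-1)]
      = (1/24)[(2) + (-2) + (-2*sqrt(3)) + (2) + (0) + (-2) + (2*sqrt(3)) + (0) + (0)] = 0/24 = 0
  <chi_5*chi_2, chi_4> = (1/24)[1*(2)*conj(1) + 1*(-2)*conj(1) + 2*(sqrt(3))*conj(-1) + 2*(1)*conj(1) + 2*(0)*conj(-1) + 2*(-1)*conj(1) + 2*(-sqrt(3))*conj(-1) + 6*(0)*conj(-1) + 6*(0)*conj(1)]
      = (1/24)[(2) + (-2) + (-2*sqrt(3)) + (2) + (0) + (-2) + (2*sqrt(3)) + (0) + (0)] = 0/24 = 0
  <chi_5*chi_2, chi_5> = (1/24)[1*(2)*conj(2) + 1*(-2)*conj(-2) + 2*(sqrt(3))*conj(sqrt(3)) + 2*(1)*conj(1) + 2*(0)*conj(0) + 2*(-1)*conj(-1) + 2*(-sqrt(3))*conj(-sqrt(3)) + 6*(0)*conj(0) + 6*(0)*conj(0)]
      = (1/24)[(4) + (4) + (6) + (2) + (0) + (2) + (6) + (0) + (0)] = 24/24 = 1
  <chi_5*chi_2, chi_6> = (1/24)[1*(2)*conj(2) + 1*(-2)*conj(2) + 2*(sqrt(3))*conj(1) + 2*(1)*conj(-1) + 2*(0)*conj(-2) + 2*(-1)*conj(-1) + 2*(-sqrt(3))*conj(1) + 6*(0)*conj(0) + 6*(0)*conj(0)]
      = (1/24)[(4) + (-4) + (2*sqrt(3)) + (-2) + (0) + (2) + (-2*sqrt(3)) + (0) + (0)] = 0/24 = 0
  <chi_5*chi_2, chi_7> = (1/24)[1*(2)*conj(2) + 1*(-2)*conj(-2) + 2*(sqrt(3))*conj(0) + 2*(1)*conj(-2) + 2*(0)*conj(0) + 2*(-1)*conj(2) + 2*(-sqrt(3))*conj(0) + 6*(0)*conj(0) + 6*(0)*conj(0)]
      = (1/24)[(4) + (4) + (0) + (-4) + (0) + (-4) + (0) + (0) + (0)] = 0/24 = 0
  <chi_5*chi_2, chi_8> = (1/24)[1*(2)*conj(2) + 1*(-2)*conj(2) + 2*(sqrt(3))*conj(-1) + 2*(1)*conj(-1) + 2*(0)*conj(2) + 2*(-1)*conj(-1) + 2*(-sqrt(3))*conj(-1) + 6*(0)*conj(0) + 6*(0)*conj(0)]
      = (1/24)[(4) + (-4) + (-2*sqrt(3)) + (-2) + (0) + (2) + (2*sqrt(3)) + (0) + (0)] = 0/24 = 0
  <chi_5*chi_2, chi_9> = (1/24)[1*(2)*conj(2) + 1*(-2)*conj(-2) + 2*(sqrt(3))*conj(-sqrt(3)) + 2*(1)*conj(1) + 2*(0)*conj(0) + 2*(-1)*conj(-1) + 2*(-sqrt(3))*conj(sqrt(3)) + 6*(0)*conj(0) + 6*(0)*conj(0)]
      = (1/24)[(4) + (4) + (-6) + (2) + (0) + (2) + (-6) + (0) + (0)] = 0/24 = 0
Hence the multiplicities are chi_5: 1. Dimension check: dim(chi_5)*dim(chi_2) = 2*1 = 2 and sum (mult * dim) = 1*2 = 2.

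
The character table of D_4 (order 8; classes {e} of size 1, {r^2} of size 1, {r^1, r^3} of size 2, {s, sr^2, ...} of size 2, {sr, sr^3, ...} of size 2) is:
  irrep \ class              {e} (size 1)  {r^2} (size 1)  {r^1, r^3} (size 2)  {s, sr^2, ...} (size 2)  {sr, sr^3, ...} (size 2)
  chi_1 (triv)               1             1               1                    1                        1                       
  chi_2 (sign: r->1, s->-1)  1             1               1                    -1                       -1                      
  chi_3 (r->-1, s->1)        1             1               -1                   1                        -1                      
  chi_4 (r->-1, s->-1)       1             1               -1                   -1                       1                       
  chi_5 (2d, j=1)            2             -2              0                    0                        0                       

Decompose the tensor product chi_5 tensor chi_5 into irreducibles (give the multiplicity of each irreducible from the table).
chi_5 tensor chi_5 = chi_1 + chi_2 + chi_3 + chi_4 (all other irreducibles have multiplicity 0).

Details: The character of a tensor product is the pointwise product (chi_5 * chi_5)(C) = chi_5(C) * chi_5(C):
  {e}: (2)*(2), {r^2}: (-2)*(-2), {r^1, r^3}: (0)*(0), {s, sr^2, ...}: (0)*(0), {sr, sr^3, ...}: (0)*(0)
so (chi_5 * chi_5) takes values
  {e} -> 4, {r^2} -> 4, {r^1, r^3} -> 0, {s, sr^2, ...} -> 0, {sr, sr^3, ...} -> 0.
Now take the inner product of this character with each irreducible chi from the table, <chi_5*chi_5, chi> = (1/8) sum_C |C| (chi_5*chi_5)(C) conj(chi(C)):
  <chi_5*chi_5, chi_1> = (1/8)[1*(4)*conj(1) + 1*(4)*conj(1) + 2*(0)*conj(1) + 2*(0)*conj(1) + 2*(0)*conj(1)]
      = (1/8)[(4) + (4) + (0) + (0) + (0)] = 8/8 = 1
  <chi_5*chi_5, chi_2> = (1/8)[1*(4)*conj(1) + 1*(4)*conj(1) + 2*(0)*conj(1) + 2*(0)*conj(-1) + 2*(0)*conj(-1)]
      = (1/8)[(4) + (4) + (0) + (0) + (0)] = 8/8 = 1
  <chi_5*chi_5, chi_3> = (1/8)[1*(4)*conj(1) + 1*(4)*conj(1) + 2*(0)*conj(-1) + 2*(0)*conj(1) + 2*(0)*conj(-1)]
      = (1/8)[(4) + (4) + (0) + (0) + (0)] = 8/8 = 1
  <chi_5*chi_5, chi_4> = (1/8)[1*(4)*conj(1) + 1*(4)*conj(1) + 2*(0)*conj(-1) + 2*(0)*conj(-1) + 2*(0)*conj(1)]
      = (1/8)[(4) + (4) + (0) + (0) + (0)] = 8/8 = 1
  <chi_5*chi_5, chi_5> = (1/8)[1*(4)*conj(2) + 1*(4)*conj(-2) + 2*(0)*conj(0) + 2*(0)*conj(0) + 2*(0)*conj(0)]
      = (1/8)[(8) + (-8) + (0) + (0) + (0)] = 0/8 = 0
Hence the multiplicities are chi_1: 1, chi_2: 1, chi_3: 1, chi_4: 1. Dimension check: dim(chi_5)*dim(chi_5) = 2*2 = 4 and sum (mult * dim) = 1*1 + 1*1 + 1*1 + 1*1 = 4.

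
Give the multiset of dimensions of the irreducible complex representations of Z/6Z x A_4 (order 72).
Dimensions: 1, 1, 1, 1, 1, 1, 1, 1, 1, 1, 1, 1, 1, 1, 1, 1, 1, 1, 3, 3, 3, 3, 3, 3

Derivation: There are 24 irreducibles (= number of conjugacy classes). Their dimensions d_i satisfy sum d_i^2 = |G| = 72: 1 + 1 + 1 + 1 + 1 + 1 + 1 + 1 + 1 + 1 + 1 + 1 + 1 + 1 + 1 + 1 + 1 + 1 + 9 + 9 + 9 + 9 + 9 + 9 = 72. (For the product with Z/6Z: each of the 6 1-dim characters of Z/6Z tensors with each irrep of A_4, giving 6 copies of each A_4-dimension.)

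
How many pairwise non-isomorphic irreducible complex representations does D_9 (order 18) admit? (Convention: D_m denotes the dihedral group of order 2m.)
6

Justification: The number of irreducible complex representations of a finite group equals its number of conjugacy classes. D_9 has 6 conjugacy classes ((n+3)/2 for n odd), so D_9 (order 18) has exactly 6 irreducible complex representations.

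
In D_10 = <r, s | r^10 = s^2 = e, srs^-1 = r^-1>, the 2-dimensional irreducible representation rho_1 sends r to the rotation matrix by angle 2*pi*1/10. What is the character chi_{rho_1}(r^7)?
chi_{rho_1}(r^7) = 2*cos(2*pi*1*7/10) = 1/2 - sqrt(5)/2

Working: rho_1(r^7) is rotation by angle 2*pi*1*7/10, whose trace is 2*cos(2*pi*1*7/10) = 1/2 - sqrt(5)/2.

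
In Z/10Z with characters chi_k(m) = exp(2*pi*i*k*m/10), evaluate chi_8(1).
chi_8(1) = zeta_10^8 = exp(-2*I*pi/5)

Details: chi_8(1) = zeta_10^(8*1) = zeta_10^8. Since zeta_10^10 = 1, this equals zeta_10^8 = exp(2*pi*i*8/10) = exp(-2*I*pi/5).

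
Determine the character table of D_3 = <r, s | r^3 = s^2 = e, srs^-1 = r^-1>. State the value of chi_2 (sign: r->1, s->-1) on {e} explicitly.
Conjugacy classes: {e} of size 1, {r^1, r^2} of size 2, {s, sr, ..., sr^2} of size 3.
Character table:
  irrep \ class              {e} (size 1)  {r^1, r^2} (size 2)  {s, sr, ..., sr^2} (size 3)
  chi_1 (triv)               1             1                    1                          
  chi_2 (sign: r->1, s->-1)  1             1                    -1                         
  chi_3 (2d, j=1)            2             -1                   0                          

Spot check: chi_2 (sign: r->1, s->-1) on {e} = 1.

Derivation: D_3 has order 2*3 = 6 with 3 conjugacy classes, hence 3 irreducibles. Sum of squared dims 1 + 1 + 4 = 6 = |G|. Linear characters come from the abelianisation; the 2-dimensional irreps have character r^k -> 2*cos(2*pi*j*k/3), reflections -> 0.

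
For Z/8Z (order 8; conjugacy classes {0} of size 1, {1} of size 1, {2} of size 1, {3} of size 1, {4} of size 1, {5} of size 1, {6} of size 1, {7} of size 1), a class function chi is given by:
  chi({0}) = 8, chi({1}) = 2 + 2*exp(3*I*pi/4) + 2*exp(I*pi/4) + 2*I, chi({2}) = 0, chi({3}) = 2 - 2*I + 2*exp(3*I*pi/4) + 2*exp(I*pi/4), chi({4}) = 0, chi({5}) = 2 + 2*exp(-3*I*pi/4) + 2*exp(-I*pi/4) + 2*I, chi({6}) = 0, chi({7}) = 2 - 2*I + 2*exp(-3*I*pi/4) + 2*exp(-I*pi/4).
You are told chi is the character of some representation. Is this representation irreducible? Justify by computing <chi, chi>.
Not irreducible (reducible): <chi, chi> = 16 > 1.

Derivation: <chi, chi> = (1/|G|) sum_C |C| * |chi(C)|^2 = (1/8)[1*|8|^2 + 1*|2 + 2*exp(3*I*pi/4) + 2*exp(I*pi/4) + 2*I|^2 + 1*|0|^2 + 1*|2 - 2*I + 2*exp(3*I*pi/4) + 2*exp(I*pi/4)|^2 + 1*|0|^2 + 1*|2 + 2*exp(-3*I*pi/4) + 2*exp(-I*pi/4) + 2*I|^2 + 1*|0|^2 + 1*|2 - 2*I + 2*exp(-3*I*pi/4) + 2*exp(-I*pi/4)|^2]
  = (1/8)[(64) + (16 + 8*exp(-I*pi/4) + 8*exp(I*pi/4)) + (0) + (16 + 8*exp(-3*I*pi/4) + 8*exp(3*I*pi/4)) + (0) + (16 + 8*exp(-3*I*pi/4) + 8*exp(3*I*pi/4)) + (0) + (16 + 8*exp(-I*pi/4) + 8*exp(I*pi/4))] = 128/8 = 16.
(Exp terms are combined using exp(i*s)*conj(exp(i*t)) = exp(i*(s-t)), and sums of them are collapsed using the identity that for every m > 1 the m distinct m-th roots of unity sum to 0, e.g. 1 + exp(2*I*pi/3) + exp(-2*I*pi/3) = 0.)
A character is irreducible iff <chi, chi> = 1, so this representation is reducible.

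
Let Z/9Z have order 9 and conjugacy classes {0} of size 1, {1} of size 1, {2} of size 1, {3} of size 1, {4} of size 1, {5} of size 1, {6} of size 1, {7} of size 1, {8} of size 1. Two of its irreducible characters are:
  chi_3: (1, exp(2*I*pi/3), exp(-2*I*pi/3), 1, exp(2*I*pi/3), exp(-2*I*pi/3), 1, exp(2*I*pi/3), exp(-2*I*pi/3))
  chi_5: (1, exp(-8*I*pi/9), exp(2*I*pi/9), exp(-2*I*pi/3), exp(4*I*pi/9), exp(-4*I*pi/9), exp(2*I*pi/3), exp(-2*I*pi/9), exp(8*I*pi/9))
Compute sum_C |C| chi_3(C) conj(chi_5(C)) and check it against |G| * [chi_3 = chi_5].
Sum = 0; so <chi_3, chi_5> = 0 (distinct irreducibles are orthogonal).

Solution. Compute term by term over conjugacy classes (|C| * chi_3(C) * conj(chi_5(C))):
  1*(1)*conj(1) + 1*(exp(2*I*pi/3))*conj(exp(-8*I*pi/9)) + 1*(exp(-2*I*pi/3))*conj(exp(2*I*pi/9)) + 1*(1)*conj(exp(-2*I*pi/3)) + 1*(exp(2*I*pi/3))*conj(exp(4*I*pi/9)) + 1*(exp(-2*I*pi/3))*conj(exp(-4*I*pi/9)) + 1*(1)*conj(exp(2*I*pi/3)) + 1*(exp(2*I*pi/3))*conj(exp(-2*I*pi/9)) + 1*(exp(-2*I*pi/3))*conj(exp(8*I*pi/9))
  = (1) + (exp(-4*I*pi/9)) + (exp(-8*I*pi/9)) + (exp(2*I*pi/3)) + (exp(2*I*pi/9)) + (exp(-2*I*pi/9)) + (exp(-2*I*pi/3)) + (exp(8*I*pi/9)) + (exp(4*I*pi/9))
  = 0.
(Exp terms are combined using exp(i*s)*conj(exp(i*t)) = exp(i*(s-t)), and sums of them are collapsed using the identity that for every m > 1 the m distinct m-th roots of unity sum to 0, e.g. 1 + exp(2*I*pi/3) + exp(-2*I*pi/3) = 0.)
Dividing by |G| = 9 gives 0/9 = 0, matching the row-orthogonality relation <chi_3, chi_5> = [chi_3 = chi_5].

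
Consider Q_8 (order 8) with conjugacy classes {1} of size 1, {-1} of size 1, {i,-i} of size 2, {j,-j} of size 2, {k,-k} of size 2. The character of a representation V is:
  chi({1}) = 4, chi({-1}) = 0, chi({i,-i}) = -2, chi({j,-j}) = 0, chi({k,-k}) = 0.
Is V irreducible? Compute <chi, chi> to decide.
Not irreducible (reducible): <chi, chi> = 3 > 1.

Details: <chi, chi> = (1/|G|) sum_C |C| * |chi(C)|^2 = (1/8)[1*|4|^2 + 1*|0|^2 + 2*|-2|^2 + 2*|0|^2 + 2*|0|^2]
  = (1/8)[(16) + (0) + (8) + (0) + (0)] = 24/8 = 3.
A character is irreducible iff <chi, chi> = 1, so this representation is reducible.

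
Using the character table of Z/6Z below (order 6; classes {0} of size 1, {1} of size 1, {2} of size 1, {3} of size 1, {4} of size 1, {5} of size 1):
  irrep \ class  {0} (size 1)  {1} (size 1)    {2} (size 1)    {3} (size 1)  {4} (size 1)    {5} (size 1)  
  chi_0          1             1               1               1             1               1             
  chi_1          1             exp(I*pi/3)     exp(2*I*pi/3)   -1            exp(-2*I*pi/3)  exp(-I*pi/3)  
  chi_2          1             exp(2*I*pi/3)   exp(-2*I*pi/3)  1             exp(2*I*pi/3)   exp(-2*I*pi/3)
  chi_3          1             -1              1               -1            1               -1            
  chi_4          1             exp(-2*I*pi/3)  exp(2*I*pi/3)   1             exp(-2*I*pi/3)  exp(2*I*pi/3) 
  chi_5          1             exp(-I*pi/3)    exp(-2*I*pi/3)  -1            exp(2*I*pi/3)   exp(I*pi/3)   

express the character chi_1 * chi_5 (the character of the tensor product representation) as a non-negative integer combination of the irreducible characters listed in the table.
chi_1 tensor chi_5 = chi_0 (all other irreducibles have multiplicity 0).

Working: The character of a tensor product is the pointwise product (chi_1 * chi_5)(C) = chi_1(C) * chi_5(C):
  {0}: (1)*(1), {1}: (exp(I*pi/3))*(exp(-I*pi/3)), {2}: (exp(2*I*pi/3))*(exp(-2*I*pi/3)), {3}: (-1)*(-1), {4}: (exp(-2*I*pi/3))*(exp(2*I*pi/3)), {5}: (exp(-I*pi/3))*(exp(I*pi/3))
so (chi_1 * chi_5) takes values
  {0} -> 1, {1} -> 1, {2} -> 1, {3} -> 1, {4} -> 1, {5} -> 1.
Now take the inner product of this character with each irreducible chi from the table, <chi_1*chi_5, chi> = (1/6) sum_C |C| (chi_1*chi_5)(C) conj(chi(C)):
  <chi_1*chi_5, chi_0> = (1/6)[1*(1)*conj(1) + 1*(1)*conj(1) + 1*(1)*conj(1) + 1*(1)*conj(1) + 1*(1)*conj(1) + 1*(1)*conj(1)]
      = (1/6)[(1) + (1) + (1) + (1) + (1) + (1)] = 6/6 = 1
  <chi_1*chi_5, chi_1> = (1/6)[1*(1)*conj(1) + 1*(1)*conj(exp(I*pi/3)) + 1*(1)*conj(exp(2*I*pi/3)) + 1*(1)*conj(-1) + 1*(1)*conj(exp(-2*I*pi/3)) + 1*(1)*conj(exp(-I*pi/3))]
      = (1/6)[(1) + (exp(-I*pi/3)) + (exp(-2*I*pi/3)) + (-1) + (exp(2*I*pi/3)) + (exp(I*pi/3))] = 0/6 = 0
  <chi_1*chi_5, chi_2> = (1/6)[1*(1)*conj(1) + 1*(1)*conj(exp(2*I*pi/3)) + 1*(1)*conj(exp(-2*I*pi/3)) + 1*(1)*conj(1) + 1*(1)*conj(exp(2*I*pi/3)) + 1*(1)*conj(exp(-2*I*pi/3))]
      = (1/6)[(1) + (exp(-2*I*pi/3)) + (exp(2*I*pi/3)) + (1) + (exp(-2*I*pi/3)) + (exp(2*I*pi/3))] = 0/6 = 0
  <chi_1*chi_5, chi_3> = (1/6)[1*(1)*conj(1) + 1*(1)*conj(-1) + 1*(1)*conj(1) + 1*(1)*conj(-1) + 1*(1)*conj(1) + 1*(1)*conj(-1)]
      = (1/6)[(1) + (-1) + (1) + (-1) + (1) + (-1)] = 0/6 = 0
  <chi_1*chi_5, chi_4> = (1/6)[1*(1)*conj(1) + 1*(1)*conj(exp(-2*I*pi/3)) + 1*(1)*conj(exp(2*I*pi/3)) + 1*(1)*conj(1) + 1*(1)*conj(exp(-2*I*pi/3)) + 1*(1)*conj(exp(2*I*pi/3))]
      = (1/6)[(1) + (exp(2*I*pi/3)) + (exp(-2*I*pi/3)) + (1) + (exp(2*I*pi/3)) + (exp(-2*I*pi/3))] = 0/6 = 0
  <chi_1*chi_5, chi_5> = (1/6)[1*(1)*conj(1) + 1*(1)*conj(exp(-I*pi/3)) + 1*(1)*conj(exp(-2*I*pi/3)) + 1*(1)*conj(-1) + 1*(1)*conj(exp(2*I*pi/3)) + 1*(1)*conj(exp(I*pi/3))]
      = (1/6)[(1) + (exp(I*pi/3)) + (exp(2*I*pi/3)) + (-1) + (exp(-2*I*pi/3)) + (exp(-I*pi/3))] = 0/6 = 0
(Exp terms are combined using exp(i*s)*conj(exp(i*t)) = exp(i*(s-t)), and sums of them are collapsed using the identity that for every m > 1 the m distinct m-th roots of unity sum to 0, e.g. 1 + exp(2*I*pi/3) + exp(-2*I*pi/3) = 0.)
Hence the multiplicities are chi_0: 1. Dimension check: dim(chi_1)*dim(chi_5) = 1*1 = 1 and sum (mult * dim) = 1*1 = 1.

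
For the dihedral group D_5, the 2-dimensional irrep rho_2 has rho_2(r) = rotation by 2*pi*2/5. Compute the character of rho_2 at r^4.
chi_{rho_2}(r^4) = 2*cos(2*pi*2*4/5) = -sqrt(5)/2 - 1/2

Working: rho_2(r^4) is rotation by angle 2*pi*2*4/5, whose trace is 2*cos(2*pi*2*4/5) = -sqrt(5)/2 - 1/2.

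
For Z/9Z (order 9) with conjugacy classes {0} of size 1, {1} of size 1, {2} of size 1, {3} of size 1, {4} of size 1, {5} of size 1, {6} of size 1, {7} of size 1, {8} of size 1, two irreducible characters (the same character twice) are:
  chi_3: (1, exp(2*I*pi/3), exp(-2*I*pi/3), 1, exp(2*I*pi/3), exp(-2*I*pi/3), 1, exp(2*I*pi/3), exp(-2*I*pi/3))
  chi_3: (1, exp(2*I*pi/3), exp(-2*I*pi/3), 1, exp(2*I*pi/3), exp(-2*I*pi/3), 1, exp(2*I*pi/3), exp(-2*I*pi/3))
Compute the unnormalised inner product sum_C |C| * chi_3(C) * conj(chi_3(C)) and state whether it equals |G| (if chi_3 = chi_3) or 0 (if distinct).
Sum = 9 = |G| = 9; so <chi_3, chi_3> = 1 (norm-1 confirms irreducibility).

Solution. Compute term by term over conjugacy classes (|C| * chi_3(C) * conj(chi_3(C))):
  1*(1)*conj(1) + 1*(exp(2*I*pi/3))*conj(exp(2*I*pi/3)) + 1*(exp(-2*I*pi/3))*conj(exp(-2*I*pi/3)) + 1*(1)*conj(1) + 1*(exp(2*I*pi/3))*conj(exp(2*I*pi/3)) + 1*(exp(-2*I*pi/3))*conj(exp(-2*I*pi/3)) + 1*(1)*conj(1) + 1*(exp(2*I*pi/3))*conj(exp(2*I*pi/3)) + 1*(exp(-2*I*pi/3))*conj(exp(-2*I*pi/3))
  = (1) + (1) + (1) + (1) + (1) + (1) + (1) + (1) + (1)
  = 9.
(Exp terms are combined using exp(i*s)*conj(exp(i*t)) = exp(i*(s-t)), and sums of them are collapsed using the identity that for every m > 1 the m distinct m-th roots of unity sum to 0, e.g. 1 + exp(2*I*pi/3) + exp(-2*I*pi/3) = 0.)
Dividing by |G| = 9 gives 9/9 = 1, matching the row-orthogonality relation <chi_3, chi_3> = [chi_3 = chi_3].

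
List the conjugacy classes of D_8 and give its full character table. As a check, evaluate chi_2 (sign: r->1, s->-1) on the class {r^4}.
Conjugacy classes: {e} of size 1, {r^4} of size 1, {r^1, r^7} of size 2, {r^2, r^6} of size 2, {r^3, r^5} of size 2, {s, sr^2, ...} of size 4, {sr, sr^3, ...} of size 4.
Character table:
  irrep \ class              {e} (size 1)  {r^4} (size 1)  {r^1, r^7} (size 2)  {r^2, r^6} (size 2)  {r^3, r^5} (size 2)  {s, sr^2, ...} (size 4)  {sr, sr^3, ...} (size 4)
  chi_1 (triv)               1             1               1                    1                    1                    1                        1                       
  chi_2 (sign: r->1, s->-1)  1             1               1                    1                    1                    -1                       -1                      
  chi_3 (r->-1, s->1)        1             1               -1                   1                    -1                   1                        -1                      
  chi_4 (r->-1, s->-1)       1             1               -1                   1                    -1                   -1                       1                       
  chi_5 (2d, j=1)            2             -2              sqrt(2)              0                    -sqrt(2)             0                        0                       
  chi_6 (2d, j=2)            2             2               0                    -2                   0                    0                        0                       
  chi_7 (2d, j=3)            2             -2              -sqrt(2)             0                    sqrt(2)              0                        0                       

Spot check: chi_2 (sign: r->1, s->-1) on {r^4} = 1.

Argument: D_8 has order 2*8 = 16 with 7 conjugacy classes, hence 7 irreducibles. Sum of squared dims 1 + 1 + 1 + 1 + 4 + 4 + 4 = 16 = |G|. Linear characters come from the abelianisation; the 2-dimensional irreps have character r^k -> 2*cos(2*pi*j*k/8), reflections -> 0.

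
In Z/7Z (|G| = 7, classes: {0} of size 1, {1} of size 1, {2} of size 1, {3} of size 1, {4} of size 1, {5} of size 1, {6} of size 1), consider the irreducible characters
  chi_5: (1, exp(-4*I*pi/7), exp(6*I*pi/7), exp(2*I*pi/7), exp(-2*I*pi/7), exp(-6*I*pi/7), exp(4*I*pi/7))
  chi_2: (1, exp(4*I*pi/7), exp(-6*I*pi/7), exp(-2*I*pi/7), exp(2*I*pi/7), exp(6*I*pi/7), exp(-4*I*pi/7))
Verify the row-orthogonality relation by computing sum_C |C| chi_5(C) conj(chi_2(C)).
Sum = 0; so <chi_5, chi_2> = 0 (distinct irreducibles are orthogonal).

Argument: Compute term by term over conjugacy classes (|C| * chi_5(C) * conj(chi_2(C))):
  1*(1)*conj(1) + 1*(exp(-4*I*pi/7))*conj(exp(4*I*pi/7)) + 1*(exp(6*I*pi/7))*conj(exp(-6*I*pi/7)) + 1*(exp(2*I*pi/7))*conj(exp(-2*I*pi/7)) + 1*(exp(-2*I*pi/7))*conj(exp(2*I*pi/7)) + 1*(exp(-6*I*pi/7))*conj(exp(6*I*pi/7)) + 1*(exp(4*I*pi/7))*conj(exp(-4*I*pi/7))
  = (1) + (exp(6*I*pi/7)) + (exp(-2*I*pi/7)) + (exp(4*I*pi/7)) + (exp(-4*I*pi/7)) + (exp(2*I*pi/7)) + (exp(-6*I*pi/7))
  = 0.
(Exp terms are combined using exp(i*s)*conj(exp(i*t)) = exp(i*(s-t)), and sums of them are collapsed using the identity that for every m > 1 the m distinct m-th roots of unity sum to 0, e.g. 1 + exp(2*I*pi/3) + exp(-2*I*pi/3) = 0.)
Dividing by |G| = 7 gives 0/7 = 0, matching the row-orthogonality relation <chi_5, chi_2> = [chi_5 = chi_2].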